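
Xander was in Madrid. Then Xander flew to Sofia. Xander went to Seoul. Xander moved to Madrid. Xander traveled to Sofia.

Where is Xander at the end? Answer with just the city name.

Tracking Xander's location:
Start: Xander is in Madrid.
After move 1: Madrid -> Sofia. Xander is in Sofia.
After move 2: Sofia -> Seoul. Xander is in Seoul.
After move 3: Seoul -> Madrid. Xander is in Madrid.
After move 4: Madrid -> Sofia. Xander is in Sofia.

Answer: Sofia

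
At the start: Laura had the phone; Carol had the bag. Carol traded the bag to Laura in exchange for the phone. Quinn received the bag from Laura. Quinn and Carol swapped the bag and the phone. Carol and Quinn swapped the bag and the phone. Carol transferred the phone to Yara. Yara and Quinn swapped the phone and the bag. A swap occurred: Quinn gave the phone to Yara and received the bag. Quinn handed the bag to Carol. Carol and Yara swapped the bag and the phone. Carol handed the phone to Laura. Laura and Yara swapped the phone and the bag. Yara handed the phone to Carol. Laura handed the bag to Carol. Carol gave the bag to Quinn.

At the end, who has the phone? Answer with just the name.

Answer: Carol

Derivation:
Tracking all object holders:
Start: phone:Laura, bag:Carol
Event 1 (swap bag<->phone: now bag:Laura, phone:Carol). State: phone:Carol, bag:Laura
Event 2 (give bag: Laura -> Quinn). State: phone:Carol, bag:Quinn
Event 3 (swap bag<->phone: now bag:Carol, phone:Quinn). State: phone:Quinn, bag:Carol
Event 4 (swap bag<->phone: now bag:Quinn, phone:Carol). State: phone:Carol, bag:Quinn
Event 5 (give phone: Carol -> Yara). State: phone:Yara, bag:Quinn
Event 6 (swap phone<->bag: now phone:Quinn, bag:Yara). State: phone:Quinn, bag:Yara
Event 7 (swap phone<->bag: now phone:Yara, bag:Quinn). State: phone:Yara, bag:Quinn
Event 8 (give bag: Quinn -> Carol). State: phone:Yara, bag:Carol
Event 9 (swap bag<->phone: now bag:Yara, phone:Carol). State: phone:Carol, bag:Yara
Event 10 (give phone: Carol -> Laura). State: phone:Laura, bag:Yara
Event 11 (swap phone<->bag: now phone:Yara, bag:Laura). State: phone:Yara, bag:Laura
Event 12 (give phone: Yara -> Carol). State: phone:Carol, bag:Laura
Event 13 (give bag: Laura -> Carol). State: phone:Carol, bag:Carol
Event 14 (give bag: Carol -> Quinn). State: phone:Carol, bag:Quinn

Final state: phone:Carol, bag:Quinn
The phone is held by Carol.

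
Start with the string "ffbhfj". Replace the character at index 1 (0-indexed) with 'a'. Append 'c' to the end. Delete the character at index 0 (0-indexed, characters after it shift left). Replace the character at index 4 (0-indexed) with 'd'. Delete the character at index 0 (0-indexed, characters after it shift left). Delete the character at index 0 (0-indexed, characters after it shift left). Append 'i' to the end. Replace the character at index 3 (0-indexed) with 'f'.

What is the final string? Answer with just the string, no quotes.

Answer: hfdfi

Derivation:
Applying each edit step by step:
Start: "ffbhfj"
Op 1 (replace idx 1: 'f' -> 'a'): "ffbhfj" -> "fabhfj"
Op 2 (append 'c'): "fabhfj" -> "fabhfjc"
Op 3 (delete idx 0 = 'f'): "fabhfjc" -> "abhfjc"
Op 4 (replace idx 4: 'j' -> 'd'): "abhfjc" -> "abhfdc"
Op 5 (delete idx 0 = 'a'): "abhfdc" -> "bhfdc"
Op 6 (delete idx 0 = 'b'): "bhfdc" -> "hfdc"
Op 7 (append 'i'): "hfdc" -> "hfdci"
Op 8 (replace idx 3: 'c' -> 'f'): "hfdci" -> "hfdfi"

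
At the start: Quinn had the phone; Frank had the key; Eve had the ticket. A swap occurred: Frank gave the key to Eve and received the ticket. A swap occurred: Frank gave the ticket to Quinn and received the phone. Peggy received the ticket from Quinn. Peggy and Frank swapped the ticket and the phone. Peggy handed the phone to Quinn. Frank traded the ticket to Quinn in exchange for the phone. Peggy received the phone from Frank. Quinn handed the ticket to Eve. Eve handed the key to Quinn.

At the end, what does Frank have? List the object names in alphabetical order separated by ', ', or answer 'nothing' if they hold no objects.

Tracking all object holders:
Start: phone:Quinn, key:Frank, ticket:Eve
Event 1 (swap key<->ticket: now key:Eve, ticket:Frank). State: phone:Quinn, key:Eve, ticket:Frank
Event 2 (swap ticket<->phone: now ticket:Quinn, phone:Frank). State: phone:Frank, key:Eve, ticket:Quinn
Event 3 (give ticket: Quinn -> Peggy). State: phone:Frank, key:Eve, ticket:Peggy
Event 4 (swap ticket<->phone: now ticket:Frank, phone:Peggy). State: phone:Peggy, key:Eve, ticket:Frank
Event 5 (give phone: Peggy -> Quinn). State: phone:Quinn, key:Eve, ticket:Frank
Event 6 (swap ticket<->phone: now ticket:Quinn, phone:Frank). State: phone:Frank, key:Eve, ticket:Quinn
Event 7 (give phone: Frank -> Peggy). State: phone:Peggy, key:Eve, ticket:Quinn
Event 8 (give ticket: Quinn -> Eve). State: phone:Peggy, key:Eve, ticket:Eve
Event 9 (give key: Eve -> Quinn). State: phone:Peggy, key:Quinn, ticket:Eve

Final state: phone:Peggy, key:Quinn, ticket:Eve
Frank holds: (nothing).

Answer: nothing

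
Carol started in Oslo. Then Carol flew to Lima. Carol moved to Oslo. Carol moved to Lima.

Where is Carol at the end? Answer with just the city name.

Answer: Lima

Derivation:
Tracking Carol's location:
Start: Carol is in Oslo.
After move 1: Oslo -> Lima. Carol is in Lima.
After move 2: Lima -> Oslo. Carol is in Oslo.
After move 3: Oslo -> Lima. Carol is in Lima.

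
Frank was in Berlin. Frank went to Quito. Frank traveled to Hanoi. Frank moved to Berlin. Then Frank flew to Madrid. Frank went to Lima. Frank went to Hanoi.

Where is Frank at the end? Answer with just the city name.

Tracking Frank's location:
Start: Frank is in Berlin.
After move 1: Berlin -> Quito. Frank is in Quito.
After move 2: Quito -> Hanoi. Frank is in Hanoi.
After move 3: Hanoi -> Berlin. Frank is in Berlin.
After move 4: Berlin -> Madrid. Frank is in Madrid.
After move 5: Madrid -> Lima. Frank is in Lima.
After move 6: Lima -> Hanoi. Frank is in Hanoi.

Answer: Hanoi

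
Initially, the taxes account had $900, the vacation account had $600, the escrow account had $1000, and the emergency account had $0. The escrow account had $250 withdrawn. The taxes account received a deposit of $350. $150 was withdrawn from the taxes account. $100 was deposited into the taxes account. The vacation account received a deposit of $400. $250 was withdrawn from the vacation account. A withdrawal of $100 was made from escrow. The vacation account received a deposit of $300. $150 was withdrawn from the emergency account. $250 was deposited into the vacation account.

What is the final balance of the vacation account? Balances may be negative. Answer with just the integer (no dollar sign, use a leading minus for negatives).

Answer: 1300

Derivation:
Tracking account balances step by step:
Start: taxes=900, vacation=600, escrow=1000, emergency=0
Event 1 (withdraw 250 from escrow): escrow: 1000 - 250 = 750. Balances: taxes=900, vacation=600, escrow=750, emergency=0
Event 2 (deposit 350 to taxes): taxes: 900 + 350 = 1250. Balances: taxes=1250, vacation=600, escrow=750, emergency=0
Event 3 (withdraw 150 from taxes): taxes: 1250 - 150 = 1100. Balances: taxes=1100, vacation=600, escrow=750, emergency=0
Event 4 (deposit 100 to taxes): taxes: 1100 + 100 = 1200. Balances: taxes=1200, vacation=600, escrow=750, emergency=0
Event 5 (deposit 400 to vacation): vacation: 600 + 400 = 1000. Balances: taxes=1200, vacation=1000, escrow=750, emergency=0
Event 6 (withdraw 250 from vacation): vacation: 1000 - 250 = 750. Balances: taxes=1200, vacation=750, escrow=750, emergency=0
Event 7 (withdraw 100 from escrow): escrow: 750 - 100 = 650. Balances: taxes=1200, vacation=750, escrow=650, emergency=0
Event 8 (deposit 300 to vacation): vacation: 750 + 300 = 1050. Balances: taxes=1200, vacation=1050, escrow=650, emergency=0
Event 9 (withdraw 150 from emergency): emergency: 0 - 150 = -150. Balances: taxes=1200, vacation=1050, escrow=650, emergency=-150
Event 10 (deposit 250 to vacation): vacation: 1050 + 250 = 1300. Balances: taxes=1200, vacation=1300, escrow=650, emergency=-150

Final balance of vacation: 1300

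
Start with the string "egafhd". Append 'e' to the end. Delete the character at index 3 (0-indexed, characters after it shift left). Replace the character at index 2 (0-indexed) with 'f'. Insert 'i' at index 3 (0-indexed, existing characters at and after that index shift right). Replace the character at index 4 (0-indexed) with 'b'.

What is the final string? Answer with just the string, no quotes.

Answer: egfibde

Derivation:
Applying each edit step by step:
Start: "egafhd"
Op 1 (append 'e'): "egafhd" -> "egafhde"
Op 2 (delete idx 3 = 'f'): "egafhde" -> "egahde"
Op 3 (replace idx 2: 'a' -> 'f'): "egahde" -> "egfhde"
Op 4 (insert 'i' at idx 3): "egfhde" -> "egfihde"
Op 5 (replace idx 4: 'h' -> 'b'): "egfihde" -> "egfibde"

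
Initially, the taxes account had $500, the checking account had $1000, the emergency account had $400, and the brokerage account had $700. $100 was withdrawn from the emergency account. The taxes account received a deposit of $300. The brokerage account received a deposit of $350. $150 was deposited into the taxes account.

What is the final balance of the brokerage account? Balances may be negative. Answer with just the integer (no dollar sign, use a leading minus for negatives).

Answer: 1050

Derivation:
Tracking account balances step by step:
Start: taxes=500, checking=1000, emergency=400, brokerage=700
Event 1 (withdraw 100 from emergency): emergency: 400 - 100 = 300. Balances: taxes=500, checking=1000, emergency=300, brokerage=700
Event 2 (deposit 300 to taxes): taxes: 500 + 300 = 800. Balances: taxes=800, checking=1000, emergency=300, brokerage=700
Event 3 (deposit 350 to brokerage): brokerage: 700 + 350 = 1050. Balances: taxes=800, checking=1000, emergency=300, brokerage=1050
Event 4 (deposit 150 to taxes): taxes: 800 + 150 = 950. Balances: taxes=950, checking=1000, emergency=300, brokerage=1050

Final balance of brokerage: 1050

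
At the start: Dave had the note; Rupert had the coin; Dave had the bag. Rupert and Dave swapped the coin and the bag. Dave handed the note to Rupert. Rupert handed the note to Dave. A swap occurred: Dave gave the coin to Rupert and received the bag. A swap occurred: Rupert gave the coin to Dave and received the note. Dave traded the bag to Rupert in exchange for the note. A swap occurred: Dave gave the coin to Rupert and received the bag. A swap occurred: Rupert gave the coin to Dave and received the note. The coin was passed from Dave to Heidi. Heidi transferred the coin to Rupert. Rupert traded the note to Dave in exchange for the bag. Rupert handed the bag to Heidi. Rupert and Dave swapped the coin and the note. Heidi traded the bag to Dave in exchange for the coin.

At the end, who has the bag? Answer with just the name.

Tracking all object holders:
Start: note:Dave, coin:Rupert, bag:Dave
Event 1 (swap coin<->bag: now coin:Dave, bag:Rupert). State: note:Dave, coin:Dave, bag:Rupert
Event 2 (give note: Dave -> Rupert). State: note:Rupert, coin:Dave, bag:Rupert
Event 3 (give note: Rupert -> Dave). State: note:Dave, coin:Dave, bag:Rupert
Event 4 (swap coin<->bag: now coin:Rupert, bag:Dave). State: note:Dave, coin:Rupert, bag:Dave
Event 5 (swap coin<->note: now coin:Dave, note:Rupert). State: note:Rupert, coin:Dave, bag:Dave
Event 6 (swap bag<->note: now bag:Rupert, note:Dave). State: note:Dave, coin:Dave, bag:Rupert
Event 7 (swap coin<->bag: now coin:Rupert, bag:Dave). State: note:Dave, coin:Rupert, bag:Dave
Event 8 (swap coin<->note: now coin:Dave, note:Rupert). State: note:Rupert, coin:Dave, bag:Dave
Event 9 (give coin: Dave -> Heidi). State: note:Rupert, coin:Heidi, bag:Dave
Event 10 (give coin: Heidi -> Rupert). State: note:Rupert, coin:Rupert, bag:Dave
Event 11 (swap note<->bag: now note:Dave, bag:Rupert). State: note:Dave, coin:Rupert, bag:Rupert
Event 12 (give bag: Rupert -> Heidi). State: note:Dave, coin:Rupert, bag:Heidi
Event 13 (swap coin<->note: now coin:Dave, note:Rupert). State: note:Rupert, coin:Dave, bag:Heidi
Event 14 (swap bag<->coin: now bag:Dave, coin:Heidi). State: note:Rupert, coin:Heidi, bag:Dave

Final state: note:Rupert, coin:Heidi, bag:Dave
The bag is held by Dave.

Answer: Dave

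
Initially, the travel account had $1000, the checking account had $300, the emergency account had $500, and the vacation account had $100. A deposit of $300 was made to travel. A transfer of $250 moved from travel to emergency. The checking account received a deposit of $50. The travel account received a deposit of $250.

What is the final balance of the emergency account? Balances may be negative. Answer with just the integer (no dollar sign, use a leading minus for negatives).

Answer: 750

Derivation:
Tracking account balances step by step:
Start: travel=1000, checking=300, emergency=500, vacation=100
Event 1 (deposit 300 to travel): travel: 1000 + 300 = 1300. Balances: travel=1300, checking=300, emergency=500, vacation=100
Event 2 (transfer 250 travel -> emergency): travel: 1300 - 250 = 1050, emergency: 500 + 250 = 750. Balances: travel=1050, checking=300, emergency=750, vacation=100
Event 3 (deposit 50 to checking): checking: 300 + 50 = 350. Balances: travel=1050, checking=350, emergency=750, vacation=100
Event 4 (deposit 250 to travel): travel: 1050 + 250 = 1300. Balances: travel=1300, checking=350, emergency=750, vacation=100

Final balance of emergency: 750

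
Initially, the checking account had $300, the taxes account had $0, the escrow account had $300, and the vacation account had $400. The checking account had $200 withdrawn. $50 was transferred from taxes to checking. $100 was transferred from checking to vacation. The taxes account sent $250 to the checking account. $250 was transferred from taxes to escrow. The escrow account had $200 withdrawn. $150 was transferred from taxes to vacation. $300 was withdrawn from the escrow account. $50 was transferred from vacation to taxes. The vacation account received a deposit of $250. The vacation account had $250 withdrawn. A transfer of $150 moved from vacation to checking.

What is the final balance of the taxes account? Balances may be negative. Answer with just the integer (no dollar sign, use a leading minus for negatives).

Tracking account balances step by step:
Start: checking=300, taxes=0, escrow=300, vacation=400
Event 1 (withdraw 200 from checking): checking: 300 - 200 = 100. Balances: checking=100, taxes=0, escrow=300, vacation=400
Event 2 (transfer 50 taxes -> checking): taxes: 0 - 50 = -50, checking: 100 + 50 = 150. Balances: checking=150, taxes=-50, escrow=300, vacation=400
Event 3 (transfer 100 checking -> vacation): checking: 150 - 100 = 50, vacation: 400 + 100 = 500. Balances: checking=50, taxes=-50, escrow=300, vacation=500
Event 4 (transfer 250 taxes -> checking): taxes: -50 - 250 = -300, checking: 50 + 250 = 300. Balances: checking=300, taxes=-300, escrow=300, vacation=500
Event 5 (transfer 250 taxes -> escrow): taxes: -300 - 250 = -550, escrow: 300 + 250 = 550. Balances: checking=300, taxes=-550, escrow=550, vacation=500
Event 6 (withdraw 200 from escrow): escrow: 550 - 200 = 350. Balances: checking=300, taxes=-550, escrow=350, vacation=500
Event 7 (transfer 150 taxes -> vacation): taxes: -550 - 150 = -700, vacation: 500 + 150 = 650. Balances: checking=300, taxes=-700, escrow=350, vacation=650
Event 8 (withdraw 300 from escrow): escrow: 350 - 300 = 50. Balances: checking=300, taxes=-700, escrow=50, vacation=650
Event 9 (transfer 50 vacation -> taxes): vacation: 650 - 50 = 600, taxes: -700 + 50 = -650. Balances: checking=300, taxes=-650, escrow=50, vacation=600
Event 10 (deposit 250 to vacation): vacation: 600 + 250 = 850. Balances: checking=300, taxes=-650, escrow=50, vacation=850
Event 11 (withdraw 250 from vacation): vacation: 850 - 250 = 600. Balances: checking=300, taxes=-650, escrow=50, vacation=600
Event 12 (transfer 150 vacation -> checking): vacation: 600 - 150 = 450, checking: 300 + 150 = 450. Balances: checking=450, taxes=-650, escrow=50, vacation=450

Final balance of taxes: -650

Answer: -650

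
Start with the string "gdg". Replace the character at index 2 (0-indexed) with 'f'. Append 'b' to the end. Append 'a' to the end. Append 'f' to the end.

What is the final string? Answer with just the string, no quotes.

Applying each edit step by step:
Start: "gdg"
Op 1 (replace idx 2: 'g' -> 'f'): "gdg" -> "gdf"
Op 2 (append 'b'): "gdf" -> "gdfb"
Op 3 (append 'a'): "gdfb" -> "gdfba"
Op 4 (append 'f'): "gdfba" -> "gdfbaf"

Answer: gdfbaf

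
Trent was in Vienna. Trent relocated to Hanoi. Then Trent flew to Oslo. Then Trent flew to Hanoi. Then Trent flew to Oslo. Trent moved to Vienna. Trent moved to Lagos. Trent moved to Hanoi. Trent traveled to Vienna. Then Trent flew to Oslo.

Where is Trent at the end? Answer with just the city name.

Answer: Oslo

Derivation:
Tracking Trent's location:
Start: Trent is in Vienna.
After move 1: Vienna -> Hanoi. Trent is in Hanoi.
After move 2: Hanoi -> Oslo. Trent is in Oslo.
After move 3: Oslo -> Hanoi. Trent is in Hanoi.
After move 4: Hanoi -> Oslo. Trent is in Oslo.
After move 5: Oslo -> Vienna. Trent is in Vienna.
After move 6: Vienna -> Lagos. Trent is in Lagos.
After move 7: Lagos -> Hanoi. Trent is in Hanoi.
After move 8: Hanoi -> Vienna. Trent is in Vienna.
After move 9: Vienna -> Oslo. Trent is in Oslo.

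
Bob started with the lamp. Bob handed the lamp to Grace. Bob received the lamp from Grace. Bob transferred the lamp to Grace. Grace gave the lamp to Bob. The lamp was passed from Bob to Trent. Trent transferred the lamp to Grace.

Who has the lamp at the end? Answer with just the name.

Answer: Grace

Derivation:
Tracking the lamp through each event:
Start: Bob has the lamp.
After event 1: Grace has the lamp.
After event 2: Bob has the lamp.
After event 3: Grace has the lamp.
After event 4: Bob has the lamp.
After event 5: Trent has the lamp.
After event 6: Grace has the lamp.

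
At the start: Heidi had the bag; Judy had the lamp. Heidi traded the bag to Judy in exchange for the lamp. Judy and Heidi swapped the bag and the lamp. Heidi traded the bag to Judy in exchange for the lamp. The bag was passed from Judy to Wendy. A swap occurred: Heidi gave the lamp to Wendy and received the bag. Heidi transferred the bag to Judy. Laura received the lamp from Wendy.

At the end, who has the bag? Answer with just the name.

Answer: Judy

Derivation:
Tracking all object holders:
Start: bag:Heidi, lamp:Judy
Event 1 (swap bag<->lamp: now bag:Judy, lamp:Heidi). State: bag:Judy, lamp:Heidi
Event 2 (swap bag<->lamp: now bag:Heidi, lamp:Judy). State: bag:Heidi, lamp:Judy
Event 3 (swap bag<->lamp: now bag:Judy, lamp:Heidi). State: bag:Judy, lamp:Heidi
Event 4 (give bag: Judy -> Wendy). State: bag:Wendy, lamp:Heidi
Event 5 (swap lamp<->bag: now lamp:Wendy, bag:Heidi). State: bag:Heidi, lamp:Wendy
Event 6 (give bag: Heidi -> Judy). State: bag:Judy, lamp:Wendy
Event 7 (give lamp: Wendy -> Laura). State: bag:Judy, lamp:Laura

Final state: bag:Judy, lamp:Laura
The bag is held by Judy.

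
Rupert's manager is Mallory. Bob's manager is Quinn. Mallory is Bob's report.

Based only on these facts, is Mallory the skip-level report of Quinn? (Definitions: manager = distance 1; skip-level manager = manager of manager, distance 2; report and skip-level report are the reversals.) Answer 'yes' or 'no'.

Reconstructing the manager chain from the given facts:
  Quinn -> Bob -> Mallory -> Rupert
(each arrow means 'manager of the next')
Positions in the chain (0 = top):
  position of Quinn: 0
  position of Bob: 1
  position of Mallory: 2
  position of Rupert: 3

Mallory is at position 2, Quinn is at position 0; signed distance (j - i) = -2.
'skip-level report' requires j - i = -2. Actual distance is -2, so the relation HOLDS.

Answer: yes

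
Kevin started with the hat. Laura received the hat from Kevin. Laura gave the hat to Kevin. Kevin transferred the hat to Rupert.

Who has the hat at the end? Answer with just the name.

Tracking the hat through each event:
Start: Kevin has the hat.
After event 1: Laura has the hat.
After event 2: Kevin has the hat.
After event 3: Rupert has the hat.

Answer: Rupert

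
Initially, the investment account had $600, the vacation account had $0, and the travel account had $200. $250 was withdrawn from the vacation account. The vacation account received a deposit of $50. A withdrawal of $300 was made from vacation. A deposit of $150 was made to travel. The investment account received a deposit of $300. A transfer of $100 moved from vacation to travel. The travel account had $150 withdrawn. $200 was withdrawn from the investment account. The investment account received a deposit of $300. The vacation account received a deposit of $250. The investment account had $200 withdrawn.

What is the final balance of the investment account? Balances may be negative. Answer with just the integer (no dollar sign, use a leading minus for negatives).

Answer: 800

Derivation:
Tracking account balances step by step:
Start: investment=600, vacation=0, travel=200
Event 1 (withdraw 250 from vacation): vacation: 0 - 250 = -250. Balances: investment=600, vacation=-250, travel=200
Event 2 (deposit 50 to vacation): vacation: -250 + 50 = -200. Balances: investment=600, vacation=-200, travel=200
Event 3 (withdraw 300 from vacation): vacation: -200 - 300 = -500. Balances: investment=600, vacation=-500, travel=200
Event 4 (deposit 150 to travel): travel: 200 + 150 = 350. Balances: investment=600, vacation=-500, travel=350
Event 5 (deposit 300 to investment): investment: 600 + 300 = 900. Balances: investment=900, vacation=-500, travel=350
Event 6 (transfer 100 vacation -> travel): vacation: -500 - 100 = -600, travel: 350 + 100 = 450. Balances: investment=900, vacation=-600, travel=450
Event 7 (withdraw 150 from travel): travel: 450 - 150 = 300. Balances: investment=900, vacation=-600, travel=300
Event 8 (withdraw 200 from investment): investment: 900 - 200 = 700. Balances: investment=700, vacation=-600, travel=300
Event 9 (deposit 300 to investment): investment: 700 + 300 = 1000. Balances: investment=1000, vacation=-600, travel=300
Event 10 (deposit 250 to vacation): vacation: -600 + 250 = -350. Balances: investment=1000, vacation=-350, travel=300
Event 11 (withdraw 200 from investment): investment: 1000 - 200 = 800. Balances: investment=800, vacation=-350, travel=300

Final balance of investment: 800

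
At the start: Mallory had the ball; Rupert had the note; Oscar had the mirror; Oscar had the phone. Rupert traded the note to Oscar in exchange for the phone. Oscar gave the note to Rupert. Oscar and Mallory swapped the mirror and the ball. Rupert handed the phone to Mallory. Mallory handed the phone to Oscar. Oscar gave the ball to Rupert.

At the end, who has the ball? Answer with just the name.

Tracking all object holders:
Start: ball:Mallory, note:Rupert, mirror:Oscar, phone:Oscar
Event 1 (swap note<->phone: now note:Oscar, phone:Rupert). State: ball:Mallory, note:Oscar, mirror:Oscar, phone:Rupert
Event 2 (give note: Oscar -> Rupert). State: ball:Mallory, note:Rupert, mirror:Oscar, phone:Rupert
Event 3 (swap mirror<->ball: now mirror:Mallory, ball:Oscar). State: ball:Oscar, note:Rupert, mirror:Mallory, phone:Rupert
Event 4 (give phone: Rupert -> Mallory). State: ball:Oscar, note:Rupert, mirror:Mallory, phone:Mallory
Event 5 (give phone: Mallory -> Oscar). State: ball:Oscar, note:Rupert, mirror:Mallory, phone:Oscar
Event 6 (give ball: Oscar -> Rupert). State: ball:Rupert, note:Rupert, mirror:Mallory, phone:Oscar

Final state: ball:Rupert, note:Rupert, mirror:Mallory, phone:Oscar
The ball is held by Rupert.

Answer: Rupert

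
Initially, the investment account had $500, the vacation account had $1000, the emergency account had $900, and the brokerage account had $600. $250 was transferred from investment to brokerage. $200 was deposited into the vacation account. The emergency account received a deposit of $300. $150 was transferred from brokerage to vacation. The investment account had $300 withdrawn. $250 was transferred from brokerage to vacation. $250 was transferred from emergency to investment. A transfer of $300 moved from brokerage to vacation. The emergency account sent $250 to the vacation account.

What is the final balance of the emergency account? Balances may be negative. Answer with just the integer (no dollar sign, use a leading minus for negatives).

Tracking account balances step by step:
Start: investment=500, vacation=1000, emergency=900, brokerage=600
Event 1 (transfer 250 investment -> brokerage): investment: 500 - 250 = 250, brokerage: 600 + 250 = 850. Balances: investment=250, vacation=1000, emergency=900, brokerage=850
Event 2 (deposit 200 to vacation): vacation: 1000 + 200 = 1200. Balances: investment=250, vacation=1200, emergency=900, brokerage=850
Event 3 (deposit 300 to emergency): emergency: 900 + 300 = 1200. Balances: investment=250, vacation=1200, emergency=1200, brokerage=850
Event 4 (transfer 150 brokerage -> vacation): brokerage: 850 - 150 = 700, vacation: 1200 + 150 = 1350. Balances: investment=250, vacation=1350, emergency=1200, brokerage=700
Event 5 (withdraw 300 from investment): investment: 250 - 300 = -50. Balances: investment=-50, vacation=1350, emergency=1200, brokerage=700
Event 6 (transfer 250 brokerage -> vacation): brokerage: 700 - 250 = 450, vacation: 1350 + 250 = 1600. Balances: investment=-50, vacation=1600, emergency=1200, brokerage=450
Event 7 (transfer 250 emergency -> investment): emergency: 1200 - 250 = 950, investment: -50 + 250 = 200. Balances: investment=200, vacation=1600, emergency=950, brokerage=450
Event 8 (transfer 300 brokerage -> vacation): brokerage: 450 - 300 = 150, vacation: 1600 + 300 = 1900. Balances: investment=200, vacation=1900, emergency=950, brokerage=150
Event 9 (transfer 250 emergency -> vacation): emergency: 950 - 250 = 700, vacation: 1900 + 250 = 2150. Balances: investment=200, vacation=2150, emergency=700, brokerage=150

Final balance of emergency: 700

Answer: 700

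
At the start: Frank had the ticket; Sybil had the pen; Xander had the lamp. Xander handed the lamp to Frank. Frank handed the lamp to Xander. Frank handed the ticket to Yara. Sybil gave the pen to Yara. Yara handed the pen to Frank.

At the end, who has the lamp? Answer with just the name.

Answer: Xander

Derivation:
Tracking all object holders:
Start: ticket:Frank, pen:Sybil, lamp:Xander
Event 1 (give lamp: Xander -> Frank). State: ticket:Frank, pen:Sybil, lamp:Frank
Event 2 (give lamp: Frank -> Xander). State: ticket:Frank, pen:Sybil, lamp:Xander
Event 3 (give ticket: Frank -> Yara). State: ticket:Yara, pen:Sybil, lamp:Xander
Event 4 (give pen: Sybil -> Yara). State: ticket:Yara, pen:Yara, lamp:Xander
Event 5 (give pen: Yara -> Frank). State: ticket:Yara, pen:Frank, lamp:Xander

Final state: ticket:Yara, pen:Frank, lamp:Xander
The lamp is held by Xander.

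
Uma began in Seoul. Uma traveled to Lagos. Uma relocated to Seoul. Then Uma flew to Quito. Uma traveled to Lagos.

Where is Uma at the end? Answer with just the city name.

Answer: Lagos

Derivation:
Tracking Uma's location:
Start: Uma is in Seoul.
After move 1: Seoul -> Lagos. Uma is in Lagos.
After move 2: Lagos -> Seoul. Uma is in Seoul.
After move 3: Seoul -> Quito. Uma is in Quito.
After move 4: Quito -> Lagos. Uma is in Lagos.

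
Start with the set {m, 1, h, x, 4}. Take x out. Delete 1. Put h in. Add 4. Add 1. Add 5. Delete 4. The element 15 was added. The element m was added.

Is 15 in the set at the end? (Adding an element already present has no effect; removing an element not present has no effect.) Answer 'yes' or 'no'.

Answer: yes

Derivation:
Tracking the set through each operation:
Start: {1, 4, h, m, x}
Event 1 (remove x): removed. Set: {1, 4, h, m}
Event 2 (remove 1): removed. Set: {4, h, m}
Event 3 (add h): already present, no change. Set: {4, h, m}
Event 4 (add 4): already present, no change. Set: {4, h, m}
Event 5 (add 1): added. Set: {1, 4, h, m}
Event 6 (add 5): added. Set: {1, 4, 5, h, m}
Event 7 (remove 4): removed. Set: {1, 5, h, m}
Event 8 (add 15): added. Set: {1, 15, 5, h, m}
Event 9 (add m): already present, no change. Set: {1, 15, 5, h, m}

Final set: {1, 15, 5, h, m} (size 5)
15 is in the final set.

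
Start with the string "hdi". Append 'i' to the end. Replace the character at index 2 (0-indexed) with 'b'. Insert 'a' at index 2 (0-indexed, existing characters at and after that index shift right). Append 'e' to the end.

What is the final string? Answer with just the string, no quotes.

Applying each edit step by step:
Start: "hdi"
Op 1 (append 'i'): "hdi" -> "hdii"
Op 2 (replace idx 2: 'i' -> 'b'): "hdii" -> "hdbi"
Op 3 (insert 'a' at idx 2): "hdbi" -> "hdabi"
Op 4 (append 'e'): "hdabi" -> "hdabie"

Answer: hdabie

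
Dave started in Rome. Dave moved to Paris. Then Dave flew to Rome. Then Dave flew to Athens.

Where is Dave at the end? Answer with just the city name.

Answer: Athens

Derivation:
Tracking Dave's location:
Start: Dave is in Rome.
After move 1: Rome -> Paris. Dave is in Paris.
After move 2: Paris -> Rome. Dave is in Rome.
After move 3: Rome -> Athens. Dave is in Athens.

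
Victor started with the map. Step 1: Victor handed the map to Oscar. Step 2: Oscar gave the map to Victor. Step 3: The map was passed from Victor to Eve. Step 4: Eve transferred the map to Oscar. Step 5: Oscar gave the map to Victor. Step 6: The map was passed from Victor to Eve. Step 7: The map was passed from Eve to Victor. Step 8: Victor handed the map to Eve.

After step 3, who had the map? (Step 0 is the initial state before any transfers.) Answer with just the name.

Tracking the map holder through step 3:
After step 0 (start): Victor
After step 1: Oscar
After step 2: Victor
After step 3: Eve

At step 3, the holder is Eve.

Answer: Eve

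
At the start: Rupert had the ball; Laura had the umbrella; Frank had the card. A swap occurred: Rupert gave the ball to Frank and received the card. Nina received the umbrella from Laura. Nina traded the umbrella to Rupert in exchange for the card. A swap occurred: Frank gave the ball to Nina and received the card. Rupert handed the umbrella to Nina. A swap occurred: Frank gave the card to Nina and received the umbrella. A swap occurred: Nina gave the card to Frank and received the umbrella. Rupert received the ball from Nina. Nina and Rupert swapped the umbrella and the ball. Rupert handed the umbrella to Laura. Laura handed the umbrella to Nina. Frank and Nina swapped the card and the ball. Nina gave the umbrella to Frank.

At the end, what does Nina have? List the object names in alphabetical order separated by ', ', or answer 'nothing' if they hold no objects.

Tracking all object holders:
Start: ball:Rupert, umbrella:Laura, card:Frank
Event 1 (swap ball<->card: now ball:Frank, card:Rupert). State: ball:Frank, umbrella:Laura, card:Rupert
Event 2 (give umbrella: Laura -> Nina). State: ball:Frank, umbrella:Nina, card:Rupert
Event 3 (swap umbrella<->card: now umbrella:Rupert, card:Nina). State: ball:Frank, umbrella:Rupert, card:Nina
Event 4 (swap ball<->card: now ball:Nina, card:Frank). State: ball:Nina, umbrella:Rupert, card:Frank
Event 5 (give umbrella: Rupert -> Nina). State: ball:Nina, umbrella:Nina, card:Frank
Event 6 (swap card<->umbrella: now card:Nina, umbrella:Frank). State: ball:Nina, umbrella:Frank, card:Nina
Event 7 (swap card<->umbrella: now card:Frank, umbrella:Nina). State: ball:Nina, umbrella:Nina, card:Frank
Event 8 (give ball: Nina -> Rupert). State: ball:Rupert, umbrella:Nina, card:Frank
Event 9 (swap umbrella<->ball: now umbrella:Rupert, ball:Nina). State: ball:Nina, umbrella:Rupert, card:Frank
Event 10 (give umbrella: Rupert -> Laura). State: ball:Nina, umbrella:Laura, card:Frank
Event 11 (give umbrella: Laura -> Nina). State: ball:Nina, umbrella:Nina, card:Frank
Event 12 (swap card<->ball: now card:Nina, ball:Frank). State: ball:Frank, umbrella:Nina, card:Nina
Event 13 (give umbrella: Nina -> Frank). State: ball:Frank, umbrella:Frank, card:Nina

Final state: ball:Frank, umbrella:Frank, card:Nina
Nina holds: card.

Answer: card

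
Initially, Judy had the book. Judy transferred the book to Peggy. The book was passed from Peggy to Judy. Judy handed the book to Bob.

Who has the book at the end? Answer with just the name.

Tracking the book through each event:
Start: Judy has the book.
After event 1: Peggy has the book.
After event 2: Judy has the book.
After event 3: Bob has the book.

Answer: Bob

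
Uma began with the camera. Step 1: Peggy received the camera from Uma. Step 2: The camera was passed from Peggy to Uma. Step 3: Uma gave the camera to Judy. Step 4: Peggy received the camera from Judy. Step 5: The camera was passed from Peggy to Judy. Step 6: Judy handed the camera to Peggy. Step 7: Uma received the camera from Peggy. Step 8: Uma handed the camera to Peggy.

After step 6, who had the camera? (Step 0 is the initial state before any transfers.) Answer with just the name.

Tracking the camera holder through step 6:
After step 0 (start): Uma
After step 1: Peggy
After step 2: Uma
After step 3: Judy
After step 4: Peggy
After step 5: Judy
After step 6: Peggy

At step 6, the holder is Peggy.

Answer: Peggy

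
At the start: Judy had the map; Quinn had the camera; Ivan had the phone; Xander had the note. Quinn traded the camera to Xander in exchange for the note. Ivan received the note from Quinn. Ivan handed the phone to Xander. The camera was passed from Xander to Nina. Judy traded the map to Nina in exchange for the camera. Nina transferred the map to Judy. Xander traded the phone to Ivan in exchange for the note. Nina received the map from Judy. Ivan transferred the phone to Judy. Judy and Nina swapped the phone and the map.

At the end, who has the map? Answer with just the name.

Tracking all object holders:
Start: map:Judy, camera:Quinn, phone:Ivan, note:Xander
Event 1 (swap camera<->note: now camera:Xander, note:Quinn). State: map:Judy, camera:Xander, phone:Ivan, note:Quinn
Event 2 (give note: Quinn -> Ivan). State: map:Judy, camera:Xander, phone:Ivan, note:Ivan
Event 3 (give phone: Ivan -> Xander). State: map:Judy, camera:Xander, phone:Xander, note:Ivan
Event 4 (give camera: Xander -> Nina). State: map:Judy, camera:Nina, phone:Xander, note:Ivan
Event 5 (swap map<->camera: now map:Nina, camera:Judy). State: map:Nina, camera:Judy, phone:Xander, note:Ivan
Event 6 (give map: Nina -> Judy). State: map:Judy, camera:Judy, phone:Xander, note:Ivan
Event 7 (swap phone<->note: now phone:Ivan, note:Xander). State: map:Judy, camera:Judy, phone:Ivan, note:Xander
Event 8 (give map: Judy -> Nina). State: map:Nina, camera:Judy, phone:Ivan, note:Xander
Event 9 (give phone: Ivan -> Judy). State: map:Nina, camera:Judy, phone:Judy, note:Xander
Event 10 (swap phone<->map: now phone:Nina, map:Judy). State: map:Judy, camera:Judy, phone:Nina, note:Xander

Final state: map:Judy, camera:Judy, phone:Nina, note:Xander
The map is held by Judy.

Answer: Judy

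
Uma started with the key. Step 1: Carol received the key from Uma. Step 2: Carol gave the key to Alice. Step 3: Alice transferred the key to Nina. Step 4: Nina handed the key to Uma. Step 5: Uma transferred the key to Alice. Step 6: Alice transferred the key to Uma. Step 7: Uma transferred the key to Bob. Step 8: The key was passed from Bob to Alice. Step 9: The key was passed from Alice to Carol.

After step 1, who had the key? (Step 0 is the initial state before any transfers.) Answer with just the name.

Answer: Carol

Derivation:
Tracking the key holder through step 1:
After step 0 (start): Uma
After step 1: Carol

At step 1, the holder is Carol.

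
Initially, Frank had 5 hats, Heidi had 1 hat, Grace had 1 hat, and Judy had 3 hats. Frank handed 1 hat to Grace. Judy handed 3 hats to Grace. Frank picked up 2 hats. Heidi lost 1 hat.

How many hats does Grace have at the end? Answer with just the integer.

Tracking counts step by step:
Start: Frank=5, Heidi=1, Grace=1, Judy=3
Event 1 (Frank -> Grace, 1): Frank: 5 -> 4, Grace: 1 -> 2. State: Frank=4, Heidi=1, Grace=2, Judy=3
Event 2 (Judy -> Grace, 3): Judy: 3 -> 0, Grace: 2 -> 5. State: Frank=4, Heidi=1, Grace=5, Judy=0
Event 3 (Frank +2): Frank: 4 -> 6. State: Frank=6, Heidi=1, Grace=5, Judy=0
Event 4 (Heidi -1): Heidi: 1 -> 0. State: Frank=6, Heidi=0, Grace=5, Judy=0

Grace's final count: 5

Answer: 5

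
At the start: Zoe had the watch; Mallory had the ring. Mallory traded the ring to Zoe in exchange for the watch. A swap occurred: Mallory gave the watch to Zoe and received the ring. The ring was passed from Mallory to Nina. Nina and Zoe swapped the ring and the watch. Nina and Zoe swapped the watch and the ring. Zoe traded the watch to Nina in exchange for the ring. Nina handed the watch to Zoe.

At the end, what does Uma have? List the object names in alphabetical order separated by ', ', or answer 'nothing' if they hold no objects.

Tracking all object holders:
Start: watch:Zoe, ring:Mallory
Event 1 (swap ring<->watch: now ring:Zoe, watch:Mallory). State: watch:Mallory, ring:Zoe
Event 2 (swap watch<->ring: now watch:Zoe, ring:Mallory). State: watch:Zoe, ring:Mallory
Event 3 (give ring: Mallory -> Nina). State: watch:Zoe, ring:Nina
Event 4 (swap ring<->watch: now ring:Zoe, watch:Nina). State: watch:Nina, ring:Zoe
Event 5 (swap watch<->ring: now watch:Zoe, ring:Nina). State: watch:Zoe, ring:Nina
Event 6 (swap watch<->ring: now watch:Nina, ring:Zoe). State: watch:Nina, ring:Zoe
Event 7 (give watch: Nina -> Zoe). State: watch:Zoe, ring:Zoe

Final state: watch:Zoe, ring:Zoe
Uma holds: (nothing).

Answer: nothing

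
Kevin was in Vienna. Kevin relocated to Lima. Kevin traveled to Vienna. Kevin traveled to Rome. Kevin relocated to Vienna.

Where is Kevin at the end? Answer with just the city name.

Tracking Kevin's location:
Start: Kevin is in Vienna.
After move 1: Vienna -> Lima. Kevin is in Lima.
After move 2: Lima -> Vienna. Kevin is in Vienna.
After move 3: Vienna -> Rome. Kevin is in Rome.
After move 4: Rome -> Vienna. Kevin is in Vienna.

Answer: Vienna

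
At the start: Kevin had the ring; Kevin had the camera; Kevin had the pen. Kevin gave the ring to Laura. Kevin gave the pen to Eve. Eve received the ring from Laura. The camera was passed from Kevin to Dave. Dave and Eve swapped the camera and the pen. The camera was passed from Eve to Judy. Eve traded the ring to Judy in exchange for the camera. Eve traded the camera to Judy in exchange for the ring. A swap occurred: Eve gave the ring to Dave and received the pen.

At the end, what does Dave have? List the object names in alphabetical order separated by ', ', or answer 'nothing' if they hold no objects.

Tracking all object holders:
Start: ring:Kevin, camera:Kevin, pen:Kevin
Event 1 (give ring: Kevin -> Laura). State: ring:Laura, camera:Kevin, pen:Kevin
Event 2 (give pen: Kevin -> Eve). State: ring:Laura, camera:Kevin, pen:Eve
Event 3 (give ring: Laura -> Eve). State: ring:Eve, camera:Kevin, pen:Eve
Event 4 (give camera: Kevin -> Dave). State: ring:Eve, camera:Dave, pen:Eve
Event 5 (swap camera<->pen: now camera:Eve, pen:Dave). State: ring:Eve, camera:Eve, pen:Dave
Event 6 (give camera: Eve -> Judy). State: ring:Eve, camera:Judy, pen:Dave
Event 7 (swap ring<->camera: now ring:Judy, camera:Eve). State: ring:Judy, camera:Eve, pen:Dave
Event 8 (swap camera<->ring: now camera:Judy, ring:Eve). State: ring:Eve, camera:Judy, pen:Dave
Event 9 (swap ring<->pen: now ring:Dave, pen:Eve). State: ring:Dave, camera:Judy, pen:Eve

Final state: ring:Dave, camera:Judy, pen:Eve
Dave holds: ring.

Answer: ring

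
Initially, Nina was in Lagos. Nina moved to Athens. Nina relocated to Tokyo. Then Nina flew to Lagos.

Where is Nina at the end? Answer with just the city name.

Answer: Lagos

Derivation:
Tracking Nina's location:
Start: Nina is in Lagos.
After move 1: Lagos -> Athens. Nina is in Athens.
After move 2: Athens -> Tokyo. Nina is in Tokyo.
After move 3: Tokyo -> Lagos. Nina is in Lagos.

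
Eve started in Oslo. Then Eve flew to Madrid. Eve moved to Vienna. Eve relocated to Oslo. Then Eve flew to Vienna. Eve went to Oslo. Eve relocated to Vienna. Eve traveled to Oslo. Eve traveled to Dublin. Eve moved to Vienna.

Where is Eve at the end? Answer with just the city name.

Answer: Vienna

Derivation:
Tracking Eve's location:
Start: Eve is in Oslo.
After move 1: Oslo -> Madrid. Eve is in Madrid.
After move 2: Madrid -> Vienna. Eve is in Vienna.
After move 3: Vienna -> Oslo. Eve is in Oslo.
After move 4: Oslo -> Vienna. Eve is in Vienna.
After move 5: Vienna -> Oslo. Eve is in Oslo.
After move 6: Oslo -> Vienna. Eve is in Vienna.
After move 7: Vienna -> Oslo. Eve is in Oslo.
After move 8: Oslo -> Dublin. Eve is in Dublin.
After move 9: Dublin -> Vienna. Eve is in Vienna.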